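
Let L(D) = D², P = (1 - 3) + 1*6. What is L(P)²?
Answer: 256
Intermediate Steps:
P = 4 (P = -2 + 6 = 4)
L(P)² = (4²)² = 16² = 256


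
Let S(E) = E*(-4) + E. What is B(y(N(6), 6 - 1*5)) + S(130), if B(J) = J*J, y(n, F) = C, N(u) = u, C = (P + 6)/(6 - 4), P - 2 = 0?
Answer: -374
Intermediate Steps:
P = 2 (P = 2 + 0 = 2)
C = 4 (C = (2 + 6)/(6 - 4) = 8/2 = 8*(1/2) = 4)
y(n, F) = 4
B(J) = J**2
S(E) = -3*E (S(E) = -4*E + E = -3*E)
B(y(N(6), 6 - 1*5)) + S(130) = 4**2 - 3*130 = 16 - 390 = -374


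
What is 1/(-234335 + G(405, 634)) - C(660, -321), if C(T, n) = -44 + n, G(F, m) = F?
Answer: 85384449/233930 ≈ 365.00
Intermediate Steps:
1/(-234335 + G(405, 634)) - C(660, -321) = 1/(-234335 + 405) - (-44 - 321) = 1/(-233930) - 1*(-365) = -1/233930 + 365 = 85384449/233930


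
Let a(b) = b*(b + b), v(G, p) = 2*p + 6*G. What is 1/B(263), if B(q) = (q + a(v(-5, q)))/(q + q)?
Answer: 526/492295 ≈ 0.0010685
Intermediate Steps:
a(b) = 2*b**2 (a(b) = b*(2*b) = 2*b**2)
B(q) = (q + 2*(-30 + 2*q)**2)/(2*q) (B(q) = (q + 2*(2*q + 6*(-5))**2)/(q + q) = (q + 2*(2*q - 30)**2)/((2*q)) = (q + 2*(-30 + 2*q)**2)*(1/(2*q)) = (q + 2*(-30 + 2*q)**2)/(2*q))
1/B(263) = 1/((1/2)*(263 + 8*(-15 + 263)**2)/263) = 1/((1/2)*(1/263)*(263 + 8*248**2)) = 1/((1/2)*(1/263)*(263 + 8*61504)) = 1/((1/2)*(1/263)*(263 + 492032)) = 1/((1/2)*(1/263)*492295) = 1/(492295/526) = 526/492295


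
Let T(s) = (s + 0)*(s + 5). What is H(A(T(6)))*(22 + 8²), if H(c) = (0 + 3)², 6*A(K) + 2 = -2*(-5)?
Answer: 774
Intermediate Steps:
T(s) = s*(5 + s)
A(K) = 4/3 (A(K) = -⅓ + (-2*(-5))/6 = -⅓ + (⅙)*10 = -⅓ + 5/3 = 4/3)
H(c) = 9 (H(c) = 3² = 9)
H(A(T(6)))*(22 + 8²) = 9*(22 + 8²) = 9*(22 + 64) = 9*86 = 774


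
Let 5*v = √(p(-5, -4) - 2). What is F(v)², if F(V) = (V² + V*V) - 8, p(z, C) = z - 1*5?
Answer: 50176/625 ≈ 80.282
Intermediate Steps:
p(z, C) = -5 + z (p(z, C) = z - 5 = -5 + z)
v = 2*I*√3/5 (v = √((-5 - 5) - 2)/5 = √(-10 - 2)/5 = √(-12)/5 = (2*I*√3)/5 = 2*I*√3/5 ≈ 0.69282*I)
F(V) = -8 + 2*V² (F(V) = (V² + V²) - 8 = 2*V² - 8 = -8 + 2*V²)
F(v)² = (-8 + 2*(2*I*√3/5)²)² = (-8 + 2*(-12/25))² = (-8 - 24/25)² = (-224/25)² = 50176/625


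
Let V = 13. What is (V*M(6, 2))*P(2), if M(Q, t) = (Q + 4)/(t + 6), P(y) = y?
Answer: 65/2 ≈ 32.500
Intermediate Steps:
M(Q, t) = (4 + Q)/(6 + t)
(V*M(6, 2))*P(2) = (13*((4 + 6)/(6 + 2)))*2 = (13*(10/8))*2 = (13*((⅛)*10))*2 = (13*(5/4))*2 = (65/4)*2 = 65/2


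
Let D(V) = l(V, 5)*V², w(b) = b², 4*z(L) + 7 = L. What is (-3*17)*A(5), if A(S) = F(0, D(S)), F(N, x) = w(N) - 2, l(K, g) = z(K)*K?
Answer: 102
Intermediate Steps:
z(L) = -7/4 + L/4
l(K, g) = K*(-7/4 + K/4) (l(K, g) = (-7/4 + K/4)*K = K*(-7/4 + K/4))
D(V) = V³*(-7 + V)/4 (D(V) = (V*(-7 + V)/4)*V² = V³*(-7 + V)/4)
F(N, x) = -2 + N² (F(N, x) = N² - 2 = -2 + N²)
A(S) = -2 (A(S) = -2 + 0² = -2 + 0 = -2)
(-3*17)*A(5) = -3*17*(-2) = -51*(-2) = 102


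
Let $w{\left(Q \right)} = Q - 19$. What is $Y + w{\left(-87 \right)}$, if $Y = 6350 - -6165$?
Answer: $12409$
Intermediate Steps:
$w{\left(Q \right)} = -19 + Q$ ($w{\left(Q \right)} = Q - 19 = -19 + Q$)
$Y = 12515$ ($Y = 6350 + 6165 = 12515$)
$Y + w{\left(-87 \right)} = 12515 - 106 = 12409$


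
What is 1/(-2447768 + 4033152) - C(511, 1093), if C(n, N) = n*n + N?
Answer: -415709880175/1585384 ≈ -2.6221e+5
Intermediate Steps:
C(n, N) = N + n**2 (C(n, N) = n**2 + N = N + n**2)
1/(-2447768 + 4033152) - C(511, 1093) = 1/(-2447768 + 4033152) - (1093 + 511**2) = 1/1585384 - (1093 + 261121) = 1/1585384 - 1*262214 = 1/1585384 - 262214 = -415709880175/1585384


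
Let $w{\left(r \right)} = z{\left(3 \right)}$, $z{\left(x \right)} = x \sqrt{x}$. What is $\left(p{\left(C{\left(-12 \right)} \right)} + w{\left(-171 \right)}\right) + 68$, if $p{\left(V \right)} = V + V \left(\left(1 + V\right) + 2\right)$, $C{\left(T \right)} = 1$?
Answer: $73 + 3 \sqrt{3} \approx 78.196$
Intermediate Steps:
$z{\left(x \right)} = x^{\frac{3}{2}}$
$w{\left(r \right)} = 3 \sqrt{3}$ ($w{\left(r \right)} = 3^{\frac{3}{2}} = 3 \sqrt{3}$)
$p{\left(V \right)} = V + V \left(3 + V\right)$
$\left(p{\left(C{\left(-12 \right)} \right)} + w{\left(-171 \right)}\right) + 68 = \left(1 \left(4 + 1\right) + 3 \sqrt{3}\right) + 68 = \left(1 \cdot 5 + 3 \sqrt{3}\right) + 68 = \left(5 + 3 \sqrt{3}\right) + 68 = 73 + 3 \sqrt{3}$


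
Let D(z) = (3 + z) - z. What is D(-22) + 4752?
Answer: 4755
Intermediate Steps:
D(z) = 3
D(-22) + 4752 = 3 + 4752 = 4755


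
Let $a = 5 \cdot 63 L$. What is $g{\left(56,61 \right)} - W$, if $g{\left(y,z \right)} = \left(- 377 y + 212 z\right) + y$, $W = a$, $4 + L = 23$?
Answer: $-14109$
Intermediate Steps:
$L = 19$ ($L = -4 + 23 = 19$)
$a = 5985$ ($a = 5 \cdot 63 \cdot 19 = 315 \cdot 19 = 5985$)
$W = 5985$
$g{\left(y,z \right)} = - 376 y + 212 z$
$g{\left(56,61 \right)} - W = \left(\left(-376\right) 56 + 212 \cdot 61\right) - 5985 = \left(-21056 + 12932\right) - 5985 = -8124 - 5985 = -14109$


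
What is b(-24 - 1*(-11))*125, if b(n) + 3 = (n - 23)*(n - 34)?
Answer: 211125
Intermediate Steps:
b(n) = -3 + (-34 + n)*(-23 + n) (b(n) = -3 + (n - 23)*(n - 34) = -3 + (-23 + n)*(-34 + n) = -3 + (-34 + n)*(-23 + n))
b(-24 - 1*(-11))*125 = (779 + (-24 - 1*(-11))² - 57*(-24 - 1*(-11)))*125 = (779 + (-24 + 11)² - 57*(-24 + 11))*125 = (779 + (-13)² - 57*(-13))*125 = (779 + 169 + 741)*125 = 1689*125 = 211125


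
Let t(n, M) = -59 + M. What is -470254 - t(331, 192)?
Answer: -470387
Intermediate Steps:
-470254 - t(331, 192) = -470254 - (-59 + 192) = -470254 - 1*133 = -470254 - 133 = -470387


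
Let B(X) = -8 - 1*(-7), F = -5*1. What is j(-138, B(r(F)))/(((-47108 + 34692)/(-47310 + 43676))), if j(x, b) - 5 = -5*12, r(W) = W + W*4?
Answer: -99935/6208 ≈ -16.098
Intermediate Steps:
F = -5
r(W) = 5*W (r(W) = W + 4*W = 5*W)
B(X) = -1 (B(X) = -8 + 7 = -1)
j(x, b) = -55 (j(x, b) = 5 - 5*12 = 5 - 60 = -55)
j(-138, B(r(F)))/(((-47108 + 34692)/(-47310 + 43676))) = -55*(-47310 + 43676)/(-47108 + 34692) = -55/((-12416/(-3634))) = -55/((-12416*(-1/3634))) = -55/6208/1817 = -55*1817/6208 = -99935/6208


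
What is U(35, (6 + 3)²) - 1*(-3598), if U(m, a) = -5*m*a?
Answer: -10577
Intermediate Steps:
U(m, a) = -5*a*m
U(35, (6 + 3)²) - 1*(-3598) = -5*(6 + 3)²*35 - 1*(-3598) = -5*9²*35 + 3598 = -5*81*35 + 3598 = -14175 + 3598 = -10577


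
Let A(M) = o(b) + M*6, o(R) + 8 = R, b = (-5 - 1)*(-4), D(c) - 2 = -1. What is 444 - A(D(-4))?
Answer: 422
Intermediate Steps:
D(c) = 1 (D(c) = 2 - 1 = 1)
b = 24 (b = -6*(-4) = 24)
o(R) = -8 + R
A(M) = 16 + 6*M (A(M) = (-8 + 24) + M*6 = 16 + 6*M)
444 - A(D(-4)) = 444 - (16 + 6*1) = 444 - (16 + 6) = 444 - 1*22 = 444 - 22 = 422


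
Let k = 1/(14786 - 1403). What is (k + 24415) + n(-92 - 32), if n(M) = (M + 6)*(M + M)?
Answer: 718386058/13383 ≈ 53679.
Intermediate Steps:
n(M) = 2*M*(6 + M) (n(M) = (6 + M)*(2*M) = 2*M*(6 + M))
k = 1/13383 ≈ 7.4722e-5
(k + 24415) + n(-92 - 32) = (1/13383 + 24415) + 2*(-92 - 32)*(6 + (-92 - 32)) = 326745946/13383 + 2*(-124)*(6 - 124) = 326745946/13383 + 2*(-124)*(-118) = 326745946/13383 + 29264 = 718386058/13383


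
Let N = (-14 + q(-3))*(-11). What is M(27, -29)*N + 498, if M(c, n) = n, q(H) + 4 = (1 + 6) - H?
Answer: -2054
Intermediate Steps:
q(H) = 3 - H (q(H) = -4 + ((1 + 6) - H) = -4 + (7 - H) = 3 - H)
N = 88 (N = (-14 + (3 - 1*(-3)))*(-11) = (-14 + (3 + 3))*(-11) = (-14 + 6)*(-11) = -8*(-11) = 88)
M(27, -29)*N + 498 = -29*88 + 498 = -2552 + 498 = -2054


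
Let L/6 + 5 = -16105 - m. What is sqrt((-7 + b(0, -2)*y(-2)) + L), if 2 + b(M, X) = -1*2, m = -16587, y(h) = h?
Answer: sqrt(2863) ≈ 53.507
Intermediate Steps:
b(M, X) = -4 (b(M, X) = -2 - 1*2 = -2 - 2 = -4)
L = 2862 (L = -30 + 6*(-16105 - 1*(-16587)) = -30 + 6*(-16105 + 16587) = -30 + 6*482 = -30 + 2892 = 2862)
sqrt((-7 + b(0, -2)*y(-2)) + L) = sqrt((-7 - 4*(-2)) + 2862) = sqrt((-7 + 8) + 2862) = sqrt(1 + 2862) = sqrt(2863)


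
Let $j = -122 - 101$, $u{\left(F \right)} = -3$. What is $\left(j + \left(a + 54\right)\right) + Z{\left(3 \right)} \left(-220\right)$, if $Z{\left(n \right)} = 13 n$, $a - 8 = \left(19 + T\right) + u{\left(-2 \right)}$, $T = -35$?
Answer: $-8760$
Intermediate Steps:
$a = -11$ ($a = 8 + \left(\left(19 - 35\right) - 3\right) = 8 - 19 = -11$)
$j = -223$ ($j = -122 - 101 = -223$)
$\left(j + \left(a + 54\right)\right) + Z{\left(3 \right)} \left(-220\right) = \left(-223 + \left(-11 + 54\right)\right) + 13 \cdot 3 \left(-220\right) = \left(-223 + 43\right) + 39 \left(-220\right) = -180 - 8580 = -8760$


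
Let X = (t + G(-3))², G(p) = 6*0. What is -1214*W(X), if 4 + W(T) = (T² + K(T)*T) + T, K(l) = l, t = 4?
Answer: -636136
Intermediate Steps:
G(p) = 0
X = 16 (X = (4 + 0)² = 4² = 16)
W(T) = -4 + T + 2*T² (W(T) = -4 + ((T² + T*T) + T) = -4 + ((T² + T²) + T) = -4 + (2*T² + T) = -4 + (T + 2*T²) = -4 + T + 2*T²)
-1214*W(X) = -1214*(-4 + 16 + 2*16²) = -1214*(-4 + 16 + 2*256) = -1214*(-4 + 16 + 512) = -1214*524 = -636136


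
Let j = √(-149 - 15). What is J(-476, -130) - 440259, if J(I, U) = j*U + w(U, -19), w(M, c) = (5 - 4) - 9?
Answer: -440267 - 260*I*√41 ≈ -4.4027e+5 - 1664.8*I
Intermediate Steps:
w(M, c) = -8 (w(M, c) = 1 - 9 = -8)
j = 2*I*√41 (j = √(-164) = 2*I*√41 ≈ 12.806*I)
J(I, U) = -8 + 2*I*U*√41 (J(I, U) = (2*I*√41)*U - 8 = 2*I*U*√41 - 8 = -8 + 2*I*U*√41)
J(-476, -130) - 440259 = (-8 + 2*I*(-130)*√41) - 440259 = (-8 - 260*I*√41) - 440259 = -440267 - 260*I*√41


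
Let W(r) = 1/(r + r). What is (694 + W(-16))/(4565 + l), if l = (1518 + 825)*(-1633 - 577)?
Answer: -22207/165550880 ≈ -0.00013414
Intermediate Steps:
l = -5178030 (l = 2343*(-2210) = -5178030)
W(r) = 1/(2*r)
(694 + W(-16))/(4565 + l) = (694 + (1/2)/(-16))/(4565 - 5178030) = (694 + (1/2)*(-1/16))/(-5173465) = (694 - 1/32)*(-1/5173465) = (22207/32)*(-1/5173465) = -22207/165550880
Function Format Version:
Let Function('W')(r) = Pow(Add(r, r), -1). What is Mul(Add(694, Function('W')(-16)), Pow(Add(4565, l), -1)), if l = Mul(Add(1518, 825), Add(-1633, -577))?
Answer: Rational(-22207, 165550880) ≈ -0.00013414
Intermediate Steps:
l = -5178030 (l = Mul(2343, -2210) = -5178030)
Function('W')(r) = Mul(Rational(1, 2), Pow(r, -1)) (Function('W')(r) = Pow(Mul(2, r), -1) = Mul(Rational(1, 2), Pow(r, -1)))
Mul(Add(694, Function('W')(-16)), Pow(Add(4565, l), -1)) = Mul(Add(694, Mul(Rational(1, 2), Pow(-16, -1))), Pow(Add(4565, -5178030), -1)) = Mul(Add(694, Mul(Rational(1, 2), Rational(-1, 16))), Pow(-5173465, -1)) = Mul(Add(694, Rational(-1, 32)), Rational(-1, 5173465)) = Mul(Rational(22207, 32), Rational(-1, 5173465)) = Rational(-22207, 165550880)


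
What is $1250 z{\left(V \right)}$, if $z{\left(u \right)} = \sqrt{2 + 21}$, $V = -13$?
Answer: $1250 \sqrt{23} \approx 5994.8$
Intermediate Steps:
$z{\left(u \right)} = \sqrt{23}$
$1250 z{\left(V \right)} = 1250 \sqrt{23}$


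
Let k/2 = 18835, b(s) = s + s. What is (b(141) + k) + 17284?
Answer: 55236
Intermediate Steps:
b(s) = 2*s
k = 37670 (k = 2*18835 = 37670)
(b(141) + k) + 17284 = (2*141 + 37670) + 17284 = (282 + 37670) + 17284 = 37952 + 17284 = 55236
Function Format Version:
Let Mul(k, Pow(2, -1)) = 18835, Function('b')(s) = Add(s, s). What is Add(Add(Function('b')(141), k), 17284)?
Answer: 55236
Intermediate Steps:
Function('b')(s) = Mul(2, s)
k = 37670 (k = Mul(2, 18835) = 37670)
Add(Add(Function('b')(141), k), 17284) = Add(Add(Mul(2, 141), 37670), 17284) = Add(Add(282, 37670), 17284) = Add(37952, 17284) = 55236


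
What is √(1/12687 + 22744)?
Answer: √3660873547623/12687 ≈ 150.81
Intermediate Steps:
√(1/12687 + 22744) = √(288553129/12687) = √3660873547623/12687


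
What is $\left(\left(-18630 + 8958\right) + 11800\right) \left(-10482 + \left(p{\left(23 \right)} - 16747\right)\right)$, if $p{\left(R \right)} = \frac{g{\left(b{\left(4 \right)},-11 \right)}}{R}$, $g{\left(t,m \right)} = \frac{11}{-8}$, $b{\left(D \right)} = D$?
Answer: $- \frac{1332699102}{23} \approx -5.7943 \cdot 10^{7}$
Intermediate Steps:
$g{\left(t,m \right)} = - \frac{11}{8}$ ($g{\left(t,m \right)} = 11 \left(- \frac{1}{8}\right) = - \frac{11}{8}$)
$p{\left(R \right)} = - \frac{11}{8 R}$
$\left(\left(-18630 + 8958\right) + 11800\right) \left(-10482 + \left(p{\left(23 \right)} - 16747\right)\right) = \left(\left(-18630 + 8958\right) + 11800\right) \left(-10482 - \left(16747 + \frac{11}{8 \cdot 23}\right)\right) = \left(-9672 + 11800\right) \left(-10482 - \frac{3081459}{184}\right) = 2128 \left(-10482 - \frac{3081459}{184}\right) = 2128 \left(- \frac{5010147}{184}\right) = - \frac{1332699102}{23}$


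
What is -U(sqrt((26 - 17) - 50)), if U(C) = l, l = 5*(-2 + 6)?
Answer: -20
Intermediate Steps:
l = 20 (l = 5*4 = 20)
U(C) = 20
-U(sqrt((26 - 17) - 50)) = -1*20 = -20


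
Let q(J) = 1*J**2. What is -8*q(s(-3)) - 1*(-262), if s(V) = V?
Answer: 190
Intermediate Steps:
q(J) = J**2
-8*q(s(-3)) - 1*(-262) = -8*(-3)**2 - 1*(-262) = -8*9 + 262 = -72 + 262 = 190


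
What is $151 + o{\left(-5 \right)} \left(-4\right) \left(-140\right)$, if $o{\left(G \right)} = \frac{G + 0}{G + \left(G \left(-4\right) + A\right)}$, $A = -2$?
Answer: $- \frac{837}{13} \approx -64.385$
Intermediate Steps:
$o{\left(G \right)} = \frac{G}{-2 - 3 G}$ ($o{\left(G \right)} = \frac{G + 0}{G + \left(G \left(-4\right) - 2\right)} = \frac{G}{G - \left(2 + 4 G\right)} = \frac{G}{-2 - 3 G}$)
$151 + o{\left(-5 \right)} \left(-4\right) \left(-140\right) = 151 + \left(-1\right) \left(-5\right) \frac{1}{2 + 3 \left(-5\right)} \left(-4\right) \left(-140\right) = 151 + \left(-1\right) \left(-5\right) \frac{1}{2 - 15} \left(-4\right) \left(-140\right) = 151 + \left(-1\right) \left(-5\right) \frac{1}{-13} \left(-4\right) \left(-140\right) = 151 + \left(-1\right) \left(-5\right) \left(- \frac{1}{13}\right) \left(-4\right) \left(-140\right) = 151 + \left(- \frac{5}{13}\right) \left(-4\right) \left(-140\right) = 151 + \frac{20}{13} \left(-140\right) = 151 - \frac{2800}{13} = - \frac{837}{13}$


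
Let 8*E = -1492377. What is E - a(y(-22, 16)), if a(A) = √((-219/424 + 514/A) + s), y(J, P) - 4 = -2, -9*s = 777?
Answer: -1492377/8 - √68825058/636 ≈ -1.8656e+5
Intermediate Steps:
s = -259/3 (s = -⅑*777 = -259/3 ≈ -86.333)
y(J, P) = 2 (y(J, P) = 4 - 2 = 2)
a(A) = √(-110473/1272 + 514/A) (a(A) = √((-219/424 + 514/A) - 259/3) = √(-110473/1272 + 514/A))
E = -1492377/8 (E = (⅛)*(-1492377) = -1492377/8 ≈ -1.8655e+5)
E - a(y(-22, 16)) = -1492377/8 - √(-35130414 + 207910944/2)/636 = -1492377/8 - √(-35130414 + 207910944*(½))/636 = -1492377/8 - √(-35130414 + 103955472)/636 = -1492377/8 - √68825058/636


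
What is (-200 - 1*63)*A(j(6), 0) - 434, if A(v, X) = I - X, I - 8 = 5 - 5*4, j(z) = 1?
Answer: 1407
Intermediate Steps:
I = -7 (I = 8 + (5 - 5*4) = 8 + (5 - 20) = 8 - 15 = -7)
A(v, X) = -7 - X
(-200 - 1*63)*A(j(6), 0) - 434 = (-200 - 1*63)*(-7 - 1*0) - 434 = (-200 - 63)*(-7 + 0) - 434 = -263*(-7) - 434 = 1841 - 434 = 1407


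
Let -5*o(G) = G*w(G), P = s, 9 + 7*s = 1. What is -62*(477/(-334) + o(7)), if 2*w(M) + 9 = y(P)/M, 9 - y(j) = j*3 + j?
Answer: -1273697/5845 ≈ -217.91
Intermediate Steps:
s = -8/7 (s = -9/7 + (1/7)*1 = -9/7 + 1/7 = -8/7 ≈ -1.1429)
P = -8/7 ≈ -1.1429
y(j) = 9 - 4*j (y(j) = 9 - (j*3 + j) = 9 - (3*j + j) = 9 - 4*j)
w(M) = -9/2 + 95/(14*M) (w(M) = -9/2 + ((9 - 4*(-8/7))/M)/2 = -9/2 + ((9 + 32/7)/M)/2 = -9/2 + (95/(7*M))/2 = -9/2 + 95/(14*M))
o(G) = -19/14 + 9*G/10 (o(G) = -G*(95 - 63*G)/(14*G)/5 = -(95/14 - 9*G/2)/5 = -19/14 + 9*G/10)
-62*(477/(-334) + o(7)) = -62*(477/(-334) + (-19/14 + (9/10)*7)) = -62*(477*(-1/334) + (-19/14 + 63/10)) = -62*(-477/334 + 173/35) = -62*41087/11690 = -1273697/5845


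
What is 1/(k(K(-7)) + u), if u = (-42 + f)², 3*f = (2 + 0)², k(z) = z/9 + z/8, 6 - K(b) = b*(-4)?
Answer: 12/19783 ≈ 0.00060658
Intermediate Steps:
K(b) = 6 + 4*b (K(b) = 6 - b*(-4) = 6 - (-4)*b = 6 + 4*b)
k(z) = 17*z/72 (k(z) = z*(⅑) + z*(⅛) = z/9 + z/8 = 17*z/72)
f = 4/3 (f = (2 + 0)²/3 = (⅓)*2² = (⅓)*4 = 4/3 ≈ 1.3333)
u = 14884/9 (u = (-42 + 4/3)² = (-122/3)² = 14884/9 ≈ 1653.8)
1/(k(K(-7)) + u) = 1/(17*(6 + 4*(-7))/72 + 14884/9) = 1/(17*(6 - 28)/72 + 14884/9) = 1/((17/72)*(-22) + 14884/9) = 1/(-187/36 + 14884/9) = 1/(19783/12) = 12/19783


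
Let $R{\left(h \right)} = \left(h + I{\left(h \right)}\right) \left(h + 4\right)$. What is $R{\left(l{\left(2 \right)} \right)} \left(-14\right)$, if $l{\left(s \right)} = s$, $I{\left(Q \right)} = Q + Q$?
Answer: $-504$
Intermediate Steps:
$I{\left(Q \right)} = 2 Q$
$R{\left(h \right)} = 3 h \left(4 + h\right)$ ($R{\left(h \right)} = \left(h + 2 h\right) \left(h + 4\right) = 3 h \left(4 + h\right)$)
$R{\left(l{\left(2 \right)} \right)} \left(-14\right) = 3 \cdot 2 \left(4 + 2\right) \left(-14\right) = 3 \cdot 2 \cdot 6 \left(-14\right) = 36 \left(-14\right) = -504$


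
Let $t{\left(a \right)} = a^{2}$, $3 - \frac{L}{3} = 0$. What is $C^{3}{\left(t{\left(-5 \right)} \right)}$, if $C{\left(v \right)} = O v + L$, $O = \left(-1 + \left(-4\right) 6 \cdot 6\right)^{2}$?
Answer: $145227997085540104$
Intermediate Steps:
$L = 9$ ($L = 9 - 0 = 9 + 0 = 9$)
$O = 21025$ ($O = \left(-1 - 144\right)^{2} = \left(-145\right)^{2} = 21025$)
$C{\left(v \right)} = 9 + 21025 v$ ($C{\left(v \right)} = 21025 v + 9 = 9 + 21025 v$)
$C^{3}{\left(t{\left(-5 \right)} \right)} = \left(9 + 21025 \left(-5\right)^{2}\right)^{3} = \left(9 + 21025 \cdot 25\right)^{3} = \left(9 + 525625\right)^{3} = 525634^{3} = 145227997085540104$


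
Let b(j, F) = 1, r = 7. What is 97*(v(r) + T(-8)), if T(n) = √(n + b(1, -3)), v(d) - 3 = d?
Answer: 970 + 97*I*√7 ≈ 970.0 + 256.64*I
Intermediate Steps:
v(d) = 3 + d
T(n) = √(1 + n) (T(n) = √(n + 1) = √(1 + n))
97*(v(r) + T(-8)) = 97*((3 + 7) + √(1 - 8)) = 97*(10 + √(-7)) = 97*(10 + I*√7) = 970 + 97*I*√7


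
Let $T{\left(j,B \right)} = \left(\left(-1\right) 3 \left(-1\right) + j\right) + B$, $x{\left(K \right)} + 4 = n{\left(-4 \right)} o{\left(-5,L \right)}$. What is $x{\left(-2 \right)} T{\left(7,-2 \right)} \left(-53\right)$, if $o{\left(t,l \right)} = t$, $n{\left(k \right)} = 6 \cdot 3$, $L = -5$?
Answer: $39856$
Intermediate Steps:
$n{\left(k \right)} = 18$
$x{\left(K \right)} = -94$ ($x{\left(K \right)} = -4 + 18 \left(-5\right) = -4 - 90 = -94$)
$T{\left(j,B \right)} = 3 + B + j$ ($T{\left(j,B \right)} = \left(\left(-3\right) \left(-1\right) + j\right) + B = \left(3 + j\right) + B = 3 + B + j$)
$x{\left(-2 \right)} T{\left(7,-2 \right)} \left(-53\right) = - 94 \left(3 - 2 + 7\right) \left(-53\right) = \left(-94\right) 8 \left(-53\right) = \left(-752\right) \left(-53\right) = 39856$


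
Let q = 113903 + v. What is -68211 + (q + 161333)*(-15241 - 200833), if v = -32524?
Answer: -52443820899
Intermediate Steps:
q = 81379 (q = 113903 - 32524 = 81379)
-68211 + (q + 161333)*(-15241 - 200833) = -68211 + (81379 + 161333)*(-15241 - 200833) = -68211 + 242712*(-216074) = -68211 - 52443752688 = -52443820899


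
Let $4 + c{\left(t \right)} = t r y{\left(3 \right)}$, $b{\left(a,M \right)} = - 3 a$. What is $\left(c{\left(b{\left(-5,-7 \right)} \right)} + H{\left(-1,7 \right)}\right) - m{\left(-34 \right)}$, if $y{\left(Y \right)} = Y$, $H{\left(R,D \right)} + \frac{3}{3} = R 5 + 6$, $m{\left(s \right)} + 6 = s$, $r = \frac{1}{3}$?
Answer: $51$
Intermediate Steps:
$r = \frac{1}{3} \approx 0.33333$
$m{\left(s \right)} = -6 + s$
$H{\left(R,D \right)} = 5 + 5 R$ ($H{\left(R,D \right)} = -1 + \left(R 5 + 6\right) = -1 + \left(5 R + 6\right) = -1 + \left(6 + 5 R\right) = 5 + 5 R$)
$c{\left(t \right)} = -4 + t$ ($c{\left(t \right)} = -4 + t \frac{1}{3} \cdot 3 = -4 + \frac{t}{3} \cdot 3 = -4 + t$)
$\left(c{\left(b{\left(-5,-7 \right)} \right)} + H{\left(-1,7 \right)}\right) - m{\left(-34 \right)} = \left(\left(-4 - -15\right) + \left(5 + 5 \left(-1\right)\right)\right) - \left(-6 - 34\right) = \left(\left(-4 + 15\right) + \left(5 - 5\right)\right) - -40 = \left(11 + 0\right) + 40 = 11 + 40 = 51$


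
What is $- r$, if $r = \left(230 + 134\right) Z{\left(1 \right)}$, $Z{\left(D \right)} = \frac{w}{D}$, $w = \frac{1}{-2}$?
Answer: $182$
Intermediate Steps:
$w = - \frac{1}{2} \approx -0.5$
$Z{\left(D \right)} = - \frac{1}{2 D}$
$r = -182$ ($r = \left(230 + 134\right) \left(- \frac{1}{2 \cdot 1}\right) = 364 \left(\left(- \frac{1}{2}\right) 1\right) = 364 \left(- \frac{1}{2}\right) = -182$)
$- r = \left(-1\right) \left(-182\right) = 182$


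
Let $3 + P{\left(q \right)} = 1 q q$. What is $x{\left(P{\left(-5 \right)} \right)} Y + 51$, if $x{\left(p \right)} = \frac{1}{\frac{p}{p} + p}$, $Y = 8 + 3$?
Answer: $\frac{1184}{23} \approx 51.478$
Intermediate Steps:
$P{\left(q \right)} = -3 + q^{2}$ ($P{\left(q \right)} = -3 + 1 q q = -3 + q q = -3 + q^{2}$)
$Y = 11$
$x{\left(p \right)} = \frac{1}{1 + p}$
$x{\left(P{\left(-5 \right)} \right)} Y + 51 = \frac{1}{1 - \left(3 - \left(-5\right)^{2}\right)} 11 + 51 = \frac{1}{1 + \left(-3 + 25\right)} 11 + 51 = \frac{1}{1 + 22} \cdot 11 + 51 = \frac{1}{23} \cdot 11 + 51 = \frac{11}{23} + 51 = \frac{1184}{23}$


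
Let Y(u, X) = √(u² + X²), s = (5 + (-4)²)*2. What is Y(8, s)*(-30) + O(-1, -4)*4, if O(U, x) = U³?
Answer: -4 - 60*√457 ≈ -1286.7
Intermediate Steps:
s = 42 (s = (5 + 16)*2 = 21*2 = 42)
Y(u, X) = √(X² + u²)
Y(8, s)*(-30) + O(-1, -4)*4 = √(42² + 8²)*(-30) + (-1)³*4 = √(1764 + 64)*(-30) - 1*4 = √1828*(-30) - 4 = (2*√457)*(-30) - 4 = -60*√457 - 4 = -4 - 60*√457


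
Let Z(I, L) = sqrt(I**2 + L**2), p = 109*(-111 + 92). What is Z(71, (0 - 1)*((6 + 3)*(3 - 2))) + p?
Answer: -2071 + sqrt(5122) ≈ -1999.4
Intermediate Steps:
p = -2071 (p = 109*(-19) = -2071)
Z(71, (0 - 1)*((6 + 3)*(3 - 2))) + p = sqrt(71**2 + ((0 - 1)*((6 + 3)*(3 - 2)))**2) - 2071 = sqrt(5041 + (-9)**2) - 2071 = sqrt(5041 + 81) - 2071 = sqrt(5122) - 2071 = -2071 + sqrt(5122)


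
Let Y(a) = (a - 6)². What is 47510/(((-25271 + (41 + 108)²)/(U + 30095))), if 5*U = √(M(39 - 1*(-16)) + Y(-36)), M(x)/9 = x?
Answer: -142981345/307 - 14253*√251/1535 ≈ -4.6588e+5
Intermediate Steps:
M(x) = 9*x
Y(a) = (-6 + a)²
U = 3*√251/5 (U = √(9*(39 - 1*(-16)) + (-6 - 36)²)/5 = √(9*(39 + 16) + (-42)²)/5 = √(9*55 + 1764)/5 = √(495 + 1764)/5 = √2259/5 = (3*√251)/5 = 3*√251/5 ≈ 9.5058)
47510/(((-25271 + (41 + 108)²)/(U + 30095))) = 47510/(((-25271 + (41 + 108)²)/(3*√251/5 + 30095))) = 47510/(((-25271 + 149²)/(30095 + 3*√251/5))) = 47510/(((-25271 + 22201)/(30095 + 3*√251/5))) = 47510/((-3070/(30095 + 3*√251/5))) = 47510*(-6019/614 - 3*√251/15350) = -142981345/307 - 14253*√251/1535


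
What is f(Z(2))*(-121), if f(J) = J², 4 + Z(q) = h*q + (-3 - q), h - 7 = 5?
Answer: -27225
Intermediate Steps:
h = 12 (h = 7 + 5 = 12)
Z(q) = -7 + 11*q (Z(q) = -4 + (12*q + (-3 - q)) = -4 + (-3 + 11*q) = -7 + 11*q)
f(Z(2))*(-121) = (-7 + 11*2)²*(-121) = (-7 + 22)²*(-121) = 15²*(-121) = 225*(-121) = -27225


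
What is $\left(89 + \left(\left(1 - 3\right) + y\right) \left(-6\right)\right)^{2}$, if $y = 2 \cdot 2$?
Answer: $5929$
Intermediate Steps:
$y = 4$
$\left(89 + \left(\left(1 - 3\right) + y\right) \left(-6\right)\right)^{2} = \left(89 + \left(\left(1 - 3\right) + 4\right) \left(-6\right)\right)^{2} = \left(89 + \left(-2 + 4\right) \left(-6\right)\right)^{2} = \left(89 + 2 \left(-6\right)\right)^{2} = \left(89 - 12\right)^{2} = 77^{2} = 5929$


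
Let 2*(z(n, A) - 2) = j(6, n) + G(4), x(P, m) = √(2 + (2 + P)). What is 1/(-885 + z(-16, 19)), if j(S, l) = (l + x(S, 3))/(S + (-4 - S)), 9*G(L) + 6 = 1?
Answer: -2284272/2013077747 + 324*√10/2013077747 ≈ -0.0011342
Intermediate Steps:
G(L) = -5/9 (G(L) = -⅔ + (⅑)*1 = -⅔ + ⅑ = -5/9)
x(P, m) = √(4 + P)
j(S, l) = -l/4 - √(4 + S)/4 (j(S, l) = (l + √(4 + S))/(S + (-4 - S)) = (l + √(4 + S))/(-4) = (l + √(4 + S))*(-¼) = -l/4 - √(4 + S)/4)
z(n, A) = 31/18 - n/8 - √10/8 (z(n, A) = 2 + ((-n/4 - √(4 + 6)/4) - 5/9)/2 = 2 + ((-n/4 - √10/4) - 5/9)/2 = 2 + (-5/9 - n/4 - √10/4)/2 = 2 + (-5/18 - n/8 - √10/8) = 31/18 - n/8 - √10/8)
1/(-885 + z(-16, 19)) = 1/(-885 + (31/18 - ⅛*(-16) - √10/8)) = 1/(-885 + (31/18 + 2 - √10/8)) = 1/(-885 + (67/18 - √10/8)) = 1/(-15863/18 - √10/8)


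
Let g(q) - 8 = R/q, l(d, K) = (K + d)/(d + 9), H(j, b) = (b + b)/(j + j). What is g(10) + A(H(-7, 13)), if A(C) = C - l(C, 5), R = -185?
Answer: -4479/350 ≈ -12.797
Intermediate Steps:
H(j, b) = b/j (H(j, b) = (2*b)/((2*j)) = (2*b)*(1/(2*j)) = b/j)
l(d, K) = (K + d)/(9 + d)
g(q) = 8 - 185/q
A(C) = C - (5 + C)/(9 + C)
g(10) + A(H(-7, 13)) = (8 - 185/10) + (-5 - 13/(-7) + (13/(-7))*(9 + 13/(-7)))/(9 + 13/(-7)) = (8 - 185*1/10) + (-5 - 13*(-1)/7 + (13*(-1/7))*(9 + 13*(-1/7)))/(9 + 13*(-1/7)) = (8 - 37/2) + (-5 - 1*(-13/7) - 13*(9 - 13/7)/7)/(9 - 13/7) = -21/2 + (-5 + 13/7 - 13/7*50/7)/(50/7) = -21/2 + 7*(-5 + 13/7 - 650/49)/50 = -21/2 + (7/50)*(-804/49) = -21/2 - 402/175 = -4479/350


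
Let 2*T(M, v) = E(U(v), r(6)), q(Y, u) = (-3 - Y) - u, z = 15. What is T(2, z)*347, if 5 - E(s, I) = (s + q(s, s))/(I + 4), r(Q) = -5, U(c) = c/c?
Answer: 347/2 ≈ 173.50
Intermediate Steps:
U(c) = 1
q(Y, u) = -3 - Y - u
E(s, I) = 5 - (-3 - s)/(4 + I) (E(s, I) = 5 - (s + (-3 - s - s))/(I + 4) = 5 - (s + (-3 - 2*s))/(4 + I) = 5 - (-3 - s)/(4 + I))
T(M, v) = 1/2 (T(M, v) = ((23 + 1 + 5*(-5))/(4 - 5))/2 = ((23 + 1 - 25)/(-1))/2 = (-1*(-1))/2 = (1/2)*1 = 1/2)
T(2, z)*347 = (1/2)*347 = 347/2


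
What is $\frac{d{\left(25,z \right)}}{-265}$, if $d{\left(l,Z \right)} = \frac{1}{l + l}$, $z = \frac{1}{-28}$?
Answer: $- \frac{1}{13250} \approx -7.5472 \cdot 10^{-5}$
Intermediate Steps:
$z = - \frac{1}{28} \approx -0.035714$
$d{\left(l,Z \right)} = \frac{1}{2 l}$
$\frac{d{\left(25,z \right)}}{-265} = \frac{\frac{1}{2} \cdot \frac{1}{25}}{-265} = \frac{1}{2} \cdot \frac{1}{25} \left(- \frac{1}{265}\right) = \frac{1}{50} \left(- \frac{1}{265}\right) = - \frac{1}{13250}$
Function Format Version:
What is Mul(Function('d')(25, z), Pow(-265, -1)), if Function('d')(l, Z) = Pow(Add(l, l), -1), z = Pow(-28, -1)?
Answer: Rational(-1, 13250) ≈ -7.5472e-5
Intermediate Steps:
z = Rational(-1, 28) ≈ -0.035714
Function('d')(l, Z) = Mul(Rational(1, 2), Pow(l, -1)) (Function('d')(l, Z) = Pow(Mul(2, l), -1) = Mul(Rational(1, 2), Pow(l, -1)))
Mul(Function('d')(25, z), Pow(-265, -1)) = Mul(Mul(Rational(1, 2), Pow(25, -1)), Pow(-265, -1)) = Mul(Mul(Rational(1, 2), Rational(1, 25)), Rational(-1, 265)) = Mul(Rational(1, 50), Rational(-1, 265)) = Rational(-1, 13250)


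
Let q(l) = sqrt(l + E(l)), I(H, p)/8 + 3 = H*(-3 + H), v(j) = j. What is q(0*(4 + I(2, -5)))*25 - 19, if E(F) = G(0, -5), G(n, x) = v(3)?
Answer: -19 + 25*sqrt(3) ≈ 24.301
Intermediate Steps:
G(n, x) = 3
I(H, p) = -24 + 8*H*(-3 + H) (I(H, p) = -24 + 8*(H*(-3 + H)) = -24 + 8*H*(-3 + H))
E(F) = 3
q(l) = sqrt(3 + l) (q(l) = sqrt(l + 3) = sqrt(3 + l))
q(0*(4 + I(2, -5)))*25 - 19 = sqrt(3 + 0*(4 + (-24 - 24*2 + 8*2**2)))*25 - 19 = sqrt(3 + 0*(4 + (-24 - 48 + 8*4)))*25 - 19 = sqrt(3 + 0*(4 + (-24 - 48 + 32)))*25 - 19 = sqrt(3 + 0*(4 - 40))*25 - 19 = sqrt(3 + 0*(-36))*25 - 19 = sqrt(3 + 0)*25 - 19 = sqrt(3)*25 - 19 = 25*sqrt(3) - 19 = -19 + 25*sqrt(3)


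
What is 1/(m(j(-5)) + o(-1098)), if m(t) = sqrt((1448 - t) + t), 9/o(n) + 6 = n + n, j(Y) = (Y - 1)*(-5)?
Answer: 2202/780118679 + 1077512*sqrt(362)/780118679 ≈ 0.026282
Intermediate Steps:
j(Y) = 5 - 5*Y (j(Y) = (-1 + Y)*(-5) = 5 - 5*Y)
o(n) = 9/(-6 + 2*n) (o(n) = 9/(-6 + (n + n)) = 9/(-6 + 2*n))
m(t) = 2*sqrt(362) (m(t) = sqrt(1448) = 2*sqrt(362))
1/(m(j(-5)) + o(-1098)) = 1/(2*sqrt(362) + 9/(2*(-3 - 1098))) = 1/(2*sqrt(362) + (9/2)/(-1101)) = 1/(2*sqrt(362) + (9/2)*(-1/1101)) = 1/(2*sqrt(362) - 3/734) = 1/(-3/734 + 2*sqrt(362))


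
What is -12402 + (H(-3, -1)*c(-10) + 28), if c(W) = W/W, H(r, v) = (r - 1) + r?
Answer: -12381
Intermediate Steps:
H(r, v) = -1 + 2*r (H(r, v) = (-1 + r) + r = -1 + 2*r)
c(W) = 1
-12402 + (H(-3, -1)*c(-10) + 28) = -12402 + ((-1 + 2*(-3))*1 + 28) = -12402 + ((-1 - 6)*1 + 28) = -12402 + (-7*1 + 28) = -12402 + (-7 + 28) = -12402 + 21 = -12381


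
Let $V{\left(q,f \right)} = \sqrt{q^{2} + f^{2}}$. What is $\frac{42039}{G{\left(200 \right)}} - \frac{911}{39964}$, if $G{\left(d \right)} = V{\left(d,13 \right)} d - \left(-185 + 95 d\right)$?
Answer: $\frac{6093763238543}{10013026358420} + \frac{336312 \sqrt{40169}}{50110231} \approx 1.9537$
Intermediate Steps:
$V{\left(q,f \right)} = \sqrt{f^{2} + q^{2}}$
$G{\left(d \right)} = 185 - 95 d + d \sqrt{169 + d^{2}}$ ($G{\left(d \right)} = \sqrt{13^{2} + d^{2}} d - \left(-185 + 95 d\right) = \sqrt{169 + d^{2}} d - \left(-185 + 95 d\right) = d \sqrt{169 + d^{2}} - \left(-185 + 95 d\right) = 185 - 95 d + d \sqrt{169 + d^{2}}$)
$\frac{42039}{G{\left(200 \right)}} - \frac{911}{39964} = \frac{42039}{185 - 19000 + 200 \sqrt{169 + 200^{2}}} - \frac{911}{39964} = \frac{42039}{185 - 19000 + 200 \sqrt{169 + 40000}} - \frac{911}{39964} = \frac{42039}{185 - 19000 + 200 \sqrt{40169}} - \frac{911}{39964} = \frac{42039}{-18815 + 200 \sqrt{40169}} - \frac{911}{39964} = - \frac{911}{39964} + \frac{42039}{-18815 + 200 \sqrt{40169}}$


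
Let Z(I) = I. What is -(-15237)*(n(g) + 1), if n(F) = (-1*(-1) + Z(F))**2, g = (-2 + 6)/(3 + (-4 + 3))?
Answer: 152370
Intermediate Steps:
g = 2 (g = 4/(3 - 1) = 4/2 = 4*(1/2) = 2)
n(F) = (1 + F)**2 (n(F) = (-1*(-1) + F)**2 = (1 + F)**2)
-(-15237)*(n(g) + 1) = -(-15237)*((1 + 2)**2 + 1) = -(-15237)*(3**2 + 1) = -(-15237)*(9 + 1) = -(-15237)*10 = -5079*(-30) = 152370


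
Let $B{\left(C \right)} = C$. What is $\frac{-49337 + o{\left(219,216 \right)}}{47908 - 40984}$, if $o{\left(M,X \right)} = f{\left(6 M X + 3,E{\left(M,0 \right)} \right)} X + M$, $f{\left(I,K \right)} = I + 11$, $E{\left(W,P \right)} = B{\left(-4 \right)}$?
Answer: $\frac{30629945}{3462} \approx 8847.5$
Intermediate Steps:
$E{\left(W,P \right)} = -4$
$f{\left(I,K \right)} = 11 + I$
$o{\left(M,X \right)} = M + X \left(14 + 6 M X\right)$ ($o{\left(M,X \right)} = \left(11 + \left(6 M X + 3\right)\right) X + M = \left(11 + \left(3 + 6 M X\right)\right) X + M = \left(14 + 6 M X\right) X + M = X \left(14 + 6 M X\right) + M = M + X \left(14 + 6 M X\right)$)
$\frac{-49337 + o{\left(219,216 \right)}}{47908 - 40984} = \frac{-49337 + \left(219 + 2 \cdot 216 \left(7 + 3 \cdot 219 \cdot 216\right)\right)}{47908 - 40984} = \frac{-49337 + \left(219 + 2 \cdot 216 \left(7 + 141912\right)\right)}{6924} = \left(-49337 + \left(219 + 2 \cdot 216 \cdot 141919\right)\right) \frac{1}{6924} = \left(-49337 + \left(219 + 61309008\right)\right) \frac{1}{6924} = \left(-49337 + 61309227\right) \frac{1}{6924} = 61259890 \cdot \frac{1}{6924} = \frac{30629945}{3462}$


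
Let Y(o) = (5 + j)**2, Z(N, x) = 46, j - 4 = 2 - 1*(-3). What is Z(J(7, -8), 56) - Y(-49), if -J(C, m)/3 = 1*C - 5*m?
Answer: -150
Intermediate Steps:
J(C, m) = -3*C + 15*m (J(C, m) = -3*(1*C - 5*m) = -3*(C - 5*m) = -3*C + 15*m)
j = 9 (j = 4 + (2 - 1*(-3)) = 4 + (2 + 3) = 4 + 5 = 9)
Y(o) = 196 (Y(o) = (5 + 9)**2 = 14**2 = 196)
Z(J(7, -8), 56) - Y(-49) = 46 - 1*196 = 46 - 196 = -150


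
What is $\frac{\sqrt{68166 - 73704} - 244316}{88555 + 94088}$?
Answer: $- \frac{244316}{182643} + \frac{i \sqrt{5538}}{182643} \approx -1.3377 + 0.00040745 i$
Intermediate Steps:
$\frac{\sqrt{68166 - 73704} - 244316}{88555 + 94088} = \frac{\sqrt{-5538} - 244316}{182643} = \left(i \sqrt{5538} - 244316\right) \frac{1}{182643} = \left(-244316 + i \sqrt{5538}\right) \frac{1}{182643} = - \frac{244316}{182643} + \frac{i \sqrt{5538}}{182643}$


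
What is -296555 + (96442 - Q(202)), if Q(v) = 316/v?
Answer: -20211571/101 ≈ -2.0011e+5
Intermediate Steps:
-296555 + (96442 - Q(202)) = -296555 + (96442 - 316/202) = -296555 + (96442 - 1*158/101) = -296555 + (96442 - 158/101) = -296555 + 9740484/101 = -20211571/101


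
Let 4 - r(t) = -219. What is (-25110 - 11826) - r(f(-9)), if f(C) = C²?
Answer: -37159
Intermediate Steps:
r(t) = 223 (r(t) = 4 - 1*(-219) = 4 + 219 = 223)
(-25110 - 11826) - r(f(-9)) = (-25110 - 11826) - 1*223 = -36936 - 223 = -37159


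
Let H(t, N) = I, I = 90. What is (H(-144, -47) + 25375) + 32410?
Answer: 57875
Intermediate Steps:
H(t, N) = 90
(H(-144, -47) + 25375) + 32410 = (90 + 25375) + 32410 = 25465 + 32410 = 57875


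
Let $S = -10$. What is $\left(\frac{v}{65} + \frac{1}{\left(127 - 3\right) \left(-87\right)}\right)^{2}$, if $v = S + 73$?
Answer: $\frac{461827617241}{491709488400} \approx 0.93923$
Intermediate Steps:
$v = 63$ ($v = -10 + 73 = 63$)
$\left(\frac{v}{65} + \frac{1}{\left(127 - 3\right) \left(-87\right)}\right)^{2} = \left(\frac{63}{65} + \frac{1}{\left(127 - 3\right) \left(-87\right)}\right)^{2} = \left(63 \cdot \frac{1}{65} + \frac{1}{124} \left(- \frac{1}{87}\right)\right)^{2} = \left(\frac{63}{65} + \frac{1}{124} \left(- \frac{1}{87}\right)\right)^{2} = \left(\frac{63}{65} - \frac{1}{10788}\right)^{2} = \left(\frac{679579}{701220}\right)^{2} = \frac{461827617241}{491709488400}$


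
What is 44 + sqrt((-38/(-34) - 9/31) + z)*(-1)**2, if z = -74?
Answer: 44 + I*sqrt(20322174)/527 ≈ 44.0 + 8.5541*I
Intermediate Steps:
44 + sqrt((-38/(-34) - 9/31) + z)*(-1)**2 = 44 + sqrt((-38/(-34) - 9/31) - 74)*(-1)**2 = 44 + sqrt((-38*(-1/34) - 9*1/31) - 74)*1 = 44 + sqrt((19/17 - 9/31) - 74)*1 = 44 + sqrt(436/527 - 74)*1 = 44 + sqrt(-38562/527)*1 = 44 + (I*sqrt(20322174)/527)*1 = 44 + I*sqrt(20322174)/527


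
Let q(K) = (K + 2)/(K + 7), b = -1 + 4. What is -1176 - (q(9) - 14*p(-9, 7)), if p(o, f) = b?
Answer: -18155/16 ≈ -1134.7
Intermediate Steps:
b = 3
p(o, f) = 3
q(K) = (2 + K)/(7 + K)
-1176 - (q(9) - 14*p(-9, 7)) = -1176 - ((2 + 9)/(7 + 9) - 14*3) = -1176 - (11/16 - 42) = -1176 - 1*(-661/16) = -1176 + 661/16 = -18155/16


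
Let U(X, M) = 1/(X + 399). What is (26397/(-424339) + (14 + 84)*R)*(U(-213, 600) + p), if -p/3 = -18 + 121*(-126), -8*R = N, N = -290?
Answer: 25678640853242713/157854108 ≈ 1.6267e+8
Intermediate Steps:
R = 145/4 (R = -1/8*(-290) = 145/4 ≈ 36.250)
U(X, M) = 1/(399 + X)
p = 45792 (p = -3*(-18 + 121*(-126)) = -3*(-18 - 15246) = -3*(-15264) = 45792)
(26397/(-424339) + (14 + 84)*R)*(U(-213, 600) + p) = (26397/(-424339) + (14 + 84)*(145/4))*(1/(399 - 213) + 45792) = (26397*(-1/424339) + 98*(145/4))*(1/186 + 45792) = (-26397/424339 + 7105/2)*(1/186 + 45792) = (3014875801/848678)*(8517313/186) = 25678640853242713/157854108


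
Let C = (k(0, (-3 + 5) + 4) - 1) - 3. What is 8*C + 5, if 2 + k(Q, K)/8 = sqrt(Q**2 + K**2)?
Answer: 229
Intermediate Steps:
k(Q, K) = -16 + 8*sqrt(K**2 + Q**2) (k(Q, K) = -16 + 8*sqrt(Q**2 + K**2) = -16 + 8*sqrt(K**2 + Q**2))
C = 28 (C = ((-16 + 8*sqrt(((-3 + 5) + 4)**2 + 0**2)) - 1) - 3 = ((-16 + 8*sqrt((2 + 4)**2 + 0)) - 1) - 3 = ((-16 + 8*sqrt(6**2 + 0)) - 1) - 3 = ((-16 + 8*sqrt(36 + 0)) - 1) - 3 = ((-16 + 8*sqrt(36)) - 1) - 3 = ((-16 + 8*6) - 1) - 3 = ((-16 + 48) - 1) - 3 = (32 - 1) - 3 = 31 - 3 = 28)
8*C + 5 = 8*28 + 5 = 224 + 5 = 229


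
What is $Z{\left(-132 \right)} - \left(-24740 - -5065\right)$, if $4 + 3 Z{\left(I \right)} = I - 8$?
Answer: $19627$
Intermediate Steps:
$Z{\left(I \right)} = -4 + \frac{I}{3}$ ($Z{\left(I \right)} = - \frac{4}{3} + \frac{I - 8}{3} = - \frac{4}{3} + \frac{-8 + I}{3} = - \frac{4}{3} + \left(- \frac{8}{3} + \frac{I}{3}\right) = -4 + \frac{I}{3}$)
$Z{\left(-132 \right)} - \left(-24740 - -5065\right) = \left(-4 + \frac{1}{3} \left(-132\right)\right) - \left(-24740 - -5065\right) = \left(-4 - 44\right) - \left(-24740 + 5065\right) = -48 - -19675 = -48 + 19675 = 19627$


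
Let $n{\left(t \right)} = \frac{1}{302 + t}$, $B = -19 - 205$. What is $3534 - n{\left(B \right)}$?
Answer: $\frac{275651}{78} \approx 3534.0$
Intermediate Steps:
$B = -224$
$3534 - n{\left(B \right)} = 3534 - \frac{1}{302 - 224} = 3534 - \frac{1}{78} = \frac{275651}{78}$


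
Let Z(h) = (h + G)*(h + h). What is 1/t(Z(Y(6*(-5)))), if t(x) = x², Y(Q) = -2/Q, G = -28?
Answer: 50625/702244 ≈ 0.072090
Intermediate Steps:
Z(h) = 2*h*(-28 + h) (Z(h) = (h - 28)*(h + h) = (-28 + h)*(2*h) = 2*h*(-28 + h))
1/t(Z(Y(6*(-5)))) = 1/((2*(-2/(6*(-5)))*(-28 - 2/(6*(-5))))²) = 1/((2*(-2/(-30))*(-28 - 2/(-30)))²) = 1/((2*(-2*(-1/30))*(-28 - 2*(-1/30)))²) = 1/((2*(1/15)*(-28 + 1/15))²) = 1/((2*(1/15)*(-419/15))²) = 1/((-838/225)²) = 1/(702244/50625) = 50625/702244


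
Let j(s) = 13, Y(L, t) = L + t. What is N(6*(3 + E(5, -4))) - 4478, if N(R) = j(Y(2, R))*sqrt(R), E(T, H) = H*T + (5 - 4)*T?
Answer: -4478 + 78*I*sqrt(2) ≈ -4478.0 + 110.31*I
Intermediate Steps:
E(T, H) = T + H*T (E(T, H) = H*T + 1*T = H*T + T = T + H*T)
N(R) = 13*sqrt(R)
N(6*(3 + E(5, -4))) - 4478 = 13*sqrt(6*(3 + 5*(1 - 4))) - 4478 = 13*sqrt(6*(3 + 5*(-3))) - 4478 = 13*sqrt(6*(3 - 15)) - 4478 = 13*sqrt(6*(-12)) - 4478 = 13*sqrt(-72) - 4478 = 13*(6*I*sqrt(2)) - 4478 = 78*I*sqrt(2) - 4478 = -4478 + 78*I*sqrt(2)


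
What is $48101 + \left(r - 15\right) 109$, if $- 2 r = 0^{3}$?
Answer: $46466$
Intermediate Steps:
$r = 0$ ($r = - \frac{0^{3}}{2} = \left(- \frac{1}{2}\right) 0 = 0$)
$48101 + \left(r - 15\right) 109 = 48101 + \left(0 - 15\right) 109 = 48101 - 1635 = 46466$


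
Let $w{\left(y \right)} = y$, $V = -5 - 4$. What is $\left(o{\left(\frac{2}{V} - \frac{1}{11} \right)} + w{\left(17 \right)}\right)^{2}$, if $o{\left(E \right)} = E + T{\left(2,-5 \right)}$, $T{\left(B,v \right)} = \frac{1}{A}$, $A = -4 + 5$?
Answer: $\frac{3066001}{9801} \approx 312.83$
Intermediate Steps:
$V = -9$
$A = 1$
$T{\left(B,v \right)} = 1$ ($T{\left(B,v \right)} = 1^{-1} = 1$)
$o{\left(E \right)} = 1 + E$ ($o{\left(E \right)} = E + 1 = 1 + E$)
$\left(o{\left(\frac{2}{V} - \frac{1}{11} \right)} + w{\left(17 \right)}\right)^{2} = \left(\left(1 + \left(\frac{2}{-9} - \frac{1}{11}\right)\right) + 17\right)^{2} = \left(\left(1 + \left(2 \left(- \frac{1}{9}\right) - \frac{1}{11}\right)\right) + 17\right)^{2} = \left(\left(1 - \frac{31}{99}\right) + 17\right)^{2} = \left(\frac{68}{99} + 17\right)^{2} = \left(\frac{1751}{99}\right)^{2} = \frac{3066001}{9801}$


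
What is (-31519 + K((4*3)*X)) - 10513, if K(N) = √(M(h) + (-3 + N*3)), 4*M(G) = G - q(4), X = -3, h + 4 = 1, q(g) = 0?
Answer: -42032 + I*√447/2 ≈ -42032.0 + 10.571*I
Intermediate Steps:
h = -3 (h = -4 + 1 = -3)
M(G) = G/4 (M(G) = (G - 1*0)/4 = (G + 0)/4 = G/4)
K(N) = √(-15/4 + 3*N) (K(N) = √((¼)*(-3) + (-3 + N*3)) = √(-¾ + (-3 + 3*N)) = √(-15/4 + 3*N))
(-31519 + K((4*3)*X)) - 10513 = (-31519 + √(-15 + 12*((4*3)*(-3)))/2) - 10513 = (-31519 + √(-15 + 12*(12*(-3)))/2) - 10513 = (-31519 + √(-15 + 12*(-36))/2) - 10513 = (-31519 + √(-15 - 432)/2) - 10513 = (-31519 + √(-447)/2) - 10513 = (-31519 + (I*√447)/2) - 10513 = (-31519 + I*√447/2) - 10513 = -42032 + I*√447/2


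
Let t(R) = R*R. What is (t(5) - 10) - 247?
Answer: -232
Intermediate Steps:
t(R) = R²
(t(5) - 10) - 247 = (5² - 10) - 247 = (25 - 10) - 247 = 15 - 247 = -232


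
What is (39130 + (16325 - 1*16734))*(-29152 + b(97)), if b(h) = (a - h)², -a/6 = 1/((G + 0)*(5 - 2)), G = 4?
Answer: -3042812343/4 ≈ -7.6070e+8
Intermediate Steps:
a = -½ (a = -6*1/((4 + 0)*(5 - 2)) = -6/(4*3) = -6/12 = -6*1/12 = -½ ≈ -0.50000)
b(h) = (-½ - h)²
(39130 + (16325 - 1*16734))*(-29152 + b(97)) = (39130 + (16325 - 1*16734))*(-29152 + (1 + 2*97)²/4) = (39130 + (16325 - 16734))*(-29152 + (1 + 194)²/4) = (39130 - 409)*(-29152 + (¼)*195²) = 38721*(-29152 + (¼)*38025) = 38721*(-29152 + 38025/4) = 38721*(-78583/4) = -3042812343/4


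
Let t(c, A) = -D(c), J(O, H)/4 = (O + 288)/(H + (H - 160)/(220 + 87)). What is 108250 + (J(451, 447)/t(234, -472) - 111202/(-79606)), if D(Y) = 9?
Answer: 1333159536407242/12315486033 ≈ 1.0825e+5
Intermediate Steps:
J(O, H) = 4*(288 + O)/(-160/307 + 308*H/307) (J(O, H) = 4*((O + 288)/(H + (H - 160)/(220 + 87))) = 4*((288 + O)/(H + (-160 + H)/307)) = 4*((288 + O)/(H + (-160 + H)*(1/307))) = 4*((288 + O)/(H + (-160/307 + H/307))) = 4*((288 + O)/(-160/307 + 308*H/307)) = 4*(288 + O)/(-160/307 + 308*H/307))
t(c, A) = -9 (t(c, A) = -1*9 = -9)
108250 + (J(451, 447)/t(234, -472) - 111202/(-79606)) = 108250 + ((307*(288 + 451)/(-40 + 77*447))/(-9) - 111202/(-79606)) = 108250 + ((307*739/(-40 + 34419))*(-⅑) - 111202*(-1/79606)) = 108250 + ((307*739/34379)*(-⅑) + 55601/39803) = 108250 + ((307*(1/34379)*739)*(-⅑) + 55601/39803) = 108250 + ((226873/34379)*(-⅑) + 55601/39803) = 108250 + (-226873/309411 + 55601/39803) = 108250 + 8173334992/12315486033 = 1333159536407242/12315486033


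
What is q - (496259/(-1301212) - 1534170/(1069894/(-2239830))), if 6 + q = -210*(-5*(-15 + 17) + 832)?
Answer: -2355825526548059591/696079455764 ≈ -3.3844e+6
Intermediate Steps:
q = -172626 (q = -6 - 210*(-5*(-15 + 17) + 832) = -6 - 210*(-5*2 + 832) = -6 - 210*(-10 + 832) = -6 - 210*822 = -6 - 172620 = -172626)
q - (496259/(-1301212) - 1534170/(1069894/(-2239830))) = -172626 - (496259/(-1301212) - 1534170/(1069894/(-2239830))) = -172626 - (496259*(-1/1301212) - 1534170/(1069894*(-1/2239830))) = -172626 - (-496259/1301212 - 1534170/(-534947/1119915)) = -172626 - (-496259/1301212 - 1534170*(-1119915/534947)) = -172626 - (-496259/1301212 + 1718139995550/534947) = -172626 - 1*2235664114417343327/696079455764 = -172626 - 2235664114417343327/696079455764 = -2355825526548059591/696079455764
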